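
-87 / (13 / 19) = -1653 / 13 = -127.15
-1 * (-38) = 38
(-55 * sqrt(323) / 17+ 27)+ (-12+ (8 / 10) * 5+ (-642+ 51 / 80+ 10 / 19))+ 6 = -936071 / 1520 - 55 * sqrt(323) / 17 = -673.98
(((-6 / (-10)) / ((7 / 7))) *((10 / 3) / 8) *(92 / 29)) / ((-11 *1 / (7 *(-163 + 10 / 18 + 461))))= -432607 / 2871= -150.68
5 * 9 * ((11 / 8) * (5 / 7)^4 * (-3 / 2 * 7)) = -928125 / 5488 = -169.12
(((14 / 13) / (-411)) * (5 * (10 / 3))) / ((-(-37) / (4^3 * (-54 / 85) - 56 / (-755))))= 72926560 / 1522418391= 0.05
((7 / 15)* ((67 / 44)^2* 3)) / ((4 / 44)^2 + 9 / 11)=31423 / 8000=3.93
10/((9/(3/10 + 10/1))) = 103/9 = 11.44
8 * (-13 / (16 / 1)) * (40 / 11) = -260 / 11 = -23.64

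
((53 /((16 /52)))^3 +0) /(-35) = -327082769 /2240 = -146019.09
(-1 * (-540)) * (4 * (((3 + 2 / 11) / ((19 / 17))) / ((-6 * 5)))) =-42840 / 209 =-204.98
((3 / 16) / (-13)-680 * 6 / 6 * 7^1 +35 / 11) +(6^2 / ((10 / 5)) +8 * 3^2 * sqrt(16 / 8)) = -4637.01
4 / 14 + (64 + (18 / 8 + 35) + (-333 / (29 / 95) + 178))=-811.33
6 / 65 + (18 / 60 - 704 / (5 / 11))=-201293 / 130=-1548.41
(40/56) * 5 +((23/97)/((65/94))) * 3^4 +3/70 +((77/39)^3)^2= 2165151622888687/23892270137190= 90.62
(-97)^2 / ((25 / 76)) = 715084 / 25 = 28603.36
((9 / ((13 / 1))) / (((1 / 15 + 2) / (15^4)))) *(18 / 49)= 123018750 / 19747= 6229.74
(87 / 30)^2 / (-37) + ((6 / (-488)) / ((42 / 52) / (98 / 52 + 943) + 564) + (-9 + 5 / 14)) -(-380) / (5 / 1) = 122460420985951 / 1824232719925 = 67.13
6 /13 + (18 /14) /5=327 /455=0.72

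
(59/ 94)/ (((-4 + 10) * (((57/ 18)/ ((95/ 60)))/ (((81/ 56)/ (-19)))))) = -1593/ 400064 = -0.00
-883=-883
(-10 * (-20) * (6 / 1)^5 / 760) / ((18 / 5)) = 10800 / 19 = 568.42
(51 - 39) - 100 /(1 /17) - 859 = -2547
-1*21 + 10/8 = -79/4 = -19.75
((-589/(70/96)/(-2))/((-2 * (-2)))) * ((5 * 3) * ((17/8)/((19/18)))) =42687/14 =3049.07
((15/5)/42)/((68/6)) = 3/476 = 0.01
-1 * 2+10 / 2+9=12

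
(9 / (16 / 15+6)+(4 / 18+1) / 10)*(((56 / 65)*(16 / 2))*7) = 10439744 / 155025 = 67.34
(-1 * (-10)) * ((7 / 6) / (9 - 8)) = 35 / 3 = 11.67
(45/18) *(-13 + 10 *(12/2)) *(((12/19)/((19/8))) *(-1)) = -31.25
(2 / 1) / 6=1 / 3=0.33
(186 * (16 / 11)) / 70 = 1488 / 385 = 3.86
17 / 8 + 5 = 57 / 8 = 7.12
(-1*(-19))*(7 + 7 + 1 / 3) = 817 / 3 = 272.33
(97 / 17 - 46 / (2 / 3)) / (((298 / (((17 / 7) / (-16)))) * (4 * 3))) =269 / 100128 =0.00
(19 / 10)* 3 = 57 / 10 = 5.70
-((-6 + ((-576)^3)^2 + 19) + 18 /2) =-36520347436056598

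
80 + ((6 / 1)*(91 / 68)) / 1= 2993 / 34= 88.03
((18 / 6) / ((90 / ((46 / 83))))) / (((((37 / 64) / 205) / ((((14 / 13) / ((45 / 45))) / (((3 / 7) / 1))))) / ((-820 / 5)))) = -969977344 / 359307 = -2699.58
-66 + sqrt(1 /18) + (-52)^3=-140674 + sqrt(2) /6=-140673.76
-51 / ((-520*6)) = 0.02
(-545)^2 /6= 49504.17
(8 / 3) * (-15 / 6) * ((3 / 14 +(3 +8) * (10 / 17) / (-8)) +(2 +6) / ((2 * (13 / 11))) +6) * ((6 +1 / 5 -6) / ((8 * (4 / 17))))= -18131 / 2912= -6.23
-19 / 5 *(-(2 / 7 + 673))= 89547 / 35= 2558.49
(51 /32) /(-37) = -51 /1184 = -0.04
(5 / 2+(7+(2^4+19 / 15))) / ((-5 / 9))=-2409 / 50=-48.18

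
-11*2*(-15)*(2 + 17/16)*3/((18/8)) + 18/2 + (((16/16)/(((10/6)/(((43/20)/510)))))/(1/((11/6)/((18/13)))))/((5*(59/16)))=22959613387/16925625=1356.50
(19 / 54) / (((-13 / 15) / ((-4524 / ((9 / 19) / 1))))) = 104690 / 27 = 3877.41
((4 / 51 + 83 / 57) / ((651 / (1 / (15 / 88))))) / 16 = 16357 / 18924570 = 0.00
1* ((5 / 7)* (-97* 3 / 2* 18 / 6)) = -4365 / 14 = -311.79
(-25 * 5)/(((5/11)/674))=-185350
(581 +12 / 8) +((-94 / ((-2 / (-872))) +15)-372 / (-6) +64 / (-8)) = -80665 / 2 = -40332.50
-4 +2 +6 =4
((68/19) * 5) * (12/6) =35.79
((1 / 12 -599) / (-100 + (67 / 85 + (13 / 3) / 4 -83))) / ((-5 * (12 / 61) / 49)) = -164.72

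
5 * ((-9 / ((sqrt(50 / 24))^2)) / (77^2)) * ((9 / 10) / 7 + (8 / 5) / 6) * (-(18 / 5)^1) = 26892 / 5187875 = 0.01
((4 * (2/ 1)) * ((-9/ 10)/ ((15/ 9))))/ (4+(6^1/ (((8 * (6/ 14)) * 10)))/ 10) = -1728/ 1607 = -1.08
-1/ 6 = -0.17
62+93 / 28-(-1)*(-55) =289 / 28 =10.32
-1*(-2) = 2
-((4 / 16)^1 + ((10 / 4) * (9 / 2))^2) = -2029 / 16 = -126.81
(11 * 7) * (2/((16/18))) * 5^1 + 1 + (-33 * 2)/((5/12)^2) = 48709/100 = 487.09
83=83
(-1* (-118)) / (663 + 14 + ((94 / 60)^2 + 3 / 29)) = 3079800 / 17736461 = 0.17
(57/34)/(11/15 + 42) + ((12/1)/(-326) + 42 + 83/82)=3132524419/72824651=43.01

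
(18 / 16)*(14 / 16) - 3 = -129 / 64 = -2.02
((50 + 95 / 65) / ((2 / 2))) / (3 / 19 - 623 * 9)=-4237 / 461630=-0.01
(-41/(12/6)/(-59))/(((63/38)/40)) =31160/3717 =8.38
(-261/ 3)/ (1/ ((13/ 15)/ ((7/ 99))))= -37323/ 35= -1066.37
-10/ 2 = -5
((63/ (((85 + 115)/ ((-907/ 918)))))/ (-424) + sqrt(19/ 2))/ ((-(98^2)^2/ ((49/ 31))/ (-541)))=490687/ 72105418291200 + 541*sqrt(38)/ 116707808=0.00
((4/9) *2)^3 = 0.70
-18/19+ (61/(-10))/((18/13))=-18307/3420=-5.35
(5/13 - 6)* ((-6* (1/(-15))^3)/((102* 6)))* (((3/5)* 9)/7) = -73/5801250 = -0.00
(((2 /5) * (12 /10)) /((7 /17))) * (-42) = -1224 /25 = -48.96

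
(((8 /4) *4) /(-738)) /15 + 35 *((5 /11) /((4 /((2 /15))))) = 0.53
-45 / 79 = -0.57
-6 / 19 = -0.32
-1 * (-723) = 723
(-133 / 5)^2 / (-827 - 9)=-931 / 1100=-0.85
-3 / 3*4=-4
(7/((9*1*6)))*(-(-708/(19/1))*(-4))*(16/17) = -52864/2907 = -18.19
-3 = -3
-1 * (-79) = 79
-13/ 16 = -0.81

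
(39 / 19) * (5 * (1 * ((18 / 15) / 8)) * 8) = 234 / 19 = 12.32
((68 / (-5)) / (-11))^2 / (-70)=-2312 / 105875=-0.02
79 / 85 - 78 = -6551 / 85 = -77.07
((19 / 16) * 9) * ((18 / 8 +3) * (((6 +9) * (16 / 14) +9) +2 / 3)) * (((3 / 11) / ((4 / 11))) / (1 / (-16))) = -288819 / 16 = -18051.19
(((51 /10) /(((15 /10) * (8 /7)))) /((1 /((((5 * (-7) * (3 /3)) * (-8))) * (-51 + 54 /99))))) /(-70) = 13209 /22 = 600.41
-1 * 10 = -10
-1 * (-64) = 64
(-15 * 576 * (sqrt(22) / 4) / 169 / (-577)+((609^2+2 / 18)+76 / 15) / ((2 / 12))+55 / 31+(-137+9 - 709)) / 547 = 2160 * sqrt(22) / 53339611+1034384056 / 254355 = 4066.69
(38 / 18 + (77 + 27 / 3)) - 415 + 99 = -227.89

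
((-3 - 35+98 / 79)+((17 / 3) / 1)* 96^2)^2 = 16997413875264 / 6241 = 2723508071.67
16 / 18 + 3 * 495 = 13373 / 9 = 1485.89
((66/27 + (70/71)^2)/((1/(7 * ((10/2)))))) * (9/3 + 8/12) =59675770/136107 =438.45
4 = 4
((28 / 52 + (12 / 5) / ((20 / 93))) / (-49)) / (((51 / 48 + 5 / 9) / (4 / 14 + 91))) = -349844832 / 25973675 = -13.47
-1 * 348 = -348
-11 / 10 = -1.10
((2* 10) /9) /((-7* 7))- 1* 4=-4.05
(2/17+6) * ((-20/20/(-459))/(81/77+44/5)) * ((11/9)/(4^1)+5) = 0.01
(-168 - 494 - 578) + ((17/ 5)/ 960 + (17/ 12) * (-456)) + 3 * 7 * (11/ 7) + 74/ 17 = -150849311/ 81600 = -1848.64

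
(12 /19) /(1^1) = 12 /19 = 0.63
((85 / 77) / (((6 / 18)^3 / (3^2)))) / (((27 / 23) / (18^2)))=5700780 / 77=74036.10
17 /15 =1.13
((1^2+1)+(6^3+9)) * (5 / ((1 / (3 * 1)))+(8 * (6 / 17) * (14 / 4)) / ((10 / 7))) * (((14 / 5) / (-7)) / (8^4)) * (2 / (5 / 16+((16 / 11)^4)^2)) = -30217528377927 / 632774191678400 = -0.05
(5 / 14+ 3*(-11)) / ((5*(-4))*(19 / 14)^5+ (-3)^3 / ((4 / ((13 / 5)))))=0.30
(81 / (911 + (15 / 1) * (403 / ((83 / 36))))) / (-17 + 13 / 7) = -47061 / 31082698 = -0.00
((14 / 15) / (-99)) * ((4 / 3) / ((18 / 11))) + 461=460.99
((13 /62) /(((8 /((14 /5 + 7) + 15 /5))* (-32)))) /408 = -0.00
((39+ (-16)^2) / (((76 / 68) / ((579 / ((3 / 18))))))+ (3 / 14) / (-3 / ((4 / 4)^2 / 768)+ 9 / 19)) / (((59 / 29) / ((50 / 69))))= 2579837302056775 / 7899111927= 326598.40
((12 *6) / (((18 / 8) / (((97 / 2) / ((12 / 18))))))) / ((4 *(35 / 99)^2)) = 4656.48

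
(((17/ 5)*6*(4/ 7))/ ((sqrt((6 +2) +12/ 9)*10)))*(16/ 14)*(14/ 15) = 544*sqrt(21)/ 6125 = 0.41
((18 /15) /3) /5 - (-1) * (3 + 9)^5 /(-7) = -6220786 /175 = -35547.35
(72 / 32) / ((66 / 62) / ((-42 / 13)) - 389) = -0.01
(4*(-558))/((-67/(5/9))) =1240/67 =18.51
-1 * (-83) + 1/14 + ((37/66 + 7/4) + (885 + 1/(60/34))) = 1495261/1540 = 970.95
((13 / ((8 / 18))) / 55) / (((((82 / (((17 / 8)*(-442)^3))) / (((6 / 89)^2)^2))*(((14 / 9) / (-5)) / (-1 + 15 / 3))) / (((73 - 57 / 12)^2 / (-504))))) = -2645000978962329 / 905496022112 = -2921.05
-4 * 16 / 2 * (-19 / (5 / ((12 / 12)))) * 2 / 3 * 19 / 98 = 11552 / 735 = 15.72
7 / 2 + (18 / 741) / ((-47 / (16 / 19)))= 1543805 / 441142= 3.50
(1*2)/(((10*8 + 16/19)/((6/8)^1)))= 19/1024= 0.02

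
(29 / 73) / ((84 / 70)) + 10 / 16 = 1675 / 1752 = 0.96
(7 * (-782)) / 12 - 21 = -2863 / 6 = -477.17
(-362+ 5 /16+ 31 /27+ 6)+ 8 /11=-1681315 /4752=-353.81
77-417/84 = 2017/28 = 72.04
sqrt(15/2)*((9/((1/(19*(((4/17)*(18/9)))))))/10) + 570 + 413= 342*sqrt(30)/85 + 983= 1005.04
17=17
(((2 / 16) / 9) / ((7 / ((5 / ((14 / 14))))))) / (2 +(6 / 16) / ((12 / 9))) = 20 / 4599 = 0.00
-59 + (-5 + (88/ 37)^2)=-79872/ 1369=-58.34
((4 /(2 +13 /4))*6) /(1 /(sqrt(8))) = 12.93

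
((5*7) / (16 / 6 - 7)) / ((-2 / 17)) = 68.65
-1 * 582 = -582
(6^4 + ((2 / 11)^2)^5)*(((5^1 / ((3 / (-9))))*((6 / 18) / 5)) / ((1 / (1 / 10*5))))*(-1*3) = 50422353425880 / 25937424601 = 1944.00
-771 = -771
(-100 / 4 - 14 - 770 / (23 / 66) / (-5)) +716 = 25735 / 23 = 1118.91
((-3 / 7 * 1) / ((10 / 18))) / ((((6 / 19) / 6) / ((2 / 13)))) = -1026 / 455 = -2.25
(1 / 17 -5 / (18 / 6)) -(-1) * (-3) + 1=-184 / 51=-3.61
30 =30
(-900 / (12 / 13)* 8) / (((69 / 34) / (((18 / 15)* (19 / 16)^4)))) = -432014115 / 47104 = -9171.50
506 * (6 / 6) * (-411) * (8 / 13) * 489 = -813562992 / 13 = -62581768.62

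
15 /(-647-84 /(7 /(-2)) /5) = -75 /3211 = -0.02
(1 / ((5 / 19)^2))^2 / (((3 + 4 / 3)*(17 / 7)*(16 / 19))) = 51998079 / 2210000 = 23.53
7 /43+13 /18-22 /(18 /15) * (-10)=142585 /774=184.22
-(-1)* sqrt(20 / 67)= 0.55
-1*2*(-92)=184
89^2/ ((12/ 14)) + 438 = 58075/ 6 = 9679.17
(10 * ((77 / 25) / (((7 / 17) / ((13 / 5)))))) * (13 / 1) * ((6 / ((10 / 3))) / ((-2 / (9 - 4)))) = -284427 / 25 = -11377.08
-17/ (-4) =17/ 4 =4.25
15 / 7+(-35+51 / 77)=-2479 / 77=-32.19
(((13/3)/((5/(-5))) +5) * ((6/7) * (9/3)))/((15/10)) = 8/7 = 1.14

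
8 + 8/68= 138/17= 8.12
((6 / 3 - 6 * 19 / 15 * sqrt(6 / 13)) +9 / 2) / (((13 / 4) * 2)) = 1 - 76 * sqrt(78) / 845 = 0.21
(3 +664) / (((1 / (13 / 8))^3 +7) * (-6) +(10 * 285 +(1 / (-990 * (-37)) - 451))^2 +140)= 1966209219503100 / 16965696346401561877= 0.00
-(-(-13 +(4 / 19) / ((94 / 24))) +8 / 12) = -36469 / 2679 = -13.61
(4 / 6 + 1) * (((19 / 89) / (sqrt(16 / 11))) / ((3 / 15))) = 475 * sqrt(11) / 1068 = 1.48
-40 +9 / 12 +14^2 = 627 / 4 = 156.75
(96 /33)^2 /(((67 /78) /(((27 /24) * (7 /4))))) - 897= -877.60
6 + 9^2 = 87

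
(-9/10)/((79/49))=-441/790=-0.56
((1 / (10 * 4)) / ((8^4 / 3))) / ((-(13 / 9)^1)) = -27 / 2129920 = -0.00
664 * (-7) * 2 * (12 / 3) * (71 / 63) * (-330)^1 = 41486720 / 3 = 13828906.67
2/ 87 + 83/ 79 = 7379/ 6873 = 1.07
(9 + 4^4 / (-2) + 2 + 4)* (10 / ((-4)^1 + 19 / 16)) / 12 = 904 / 27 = 33.48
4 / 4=1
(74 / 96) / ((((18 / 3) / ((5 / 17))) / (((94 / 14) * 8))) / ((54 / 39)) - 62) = -235 / 18818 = -0.01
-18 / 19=-0.95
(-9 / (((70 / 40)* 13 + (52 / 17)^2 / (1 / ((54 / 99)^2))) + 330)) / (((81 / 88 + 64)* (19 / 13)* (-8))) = 180020412 / 5398111237345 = 0.00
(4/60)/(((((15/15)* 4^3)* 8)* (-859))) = -1/6597120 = -0.00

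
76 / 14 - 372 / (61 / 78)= -200794 / 427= -470.24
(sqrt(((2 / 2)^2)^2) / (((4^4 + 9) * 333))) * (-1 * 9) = -1 / 9805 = -0.00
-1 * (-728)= 728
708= 708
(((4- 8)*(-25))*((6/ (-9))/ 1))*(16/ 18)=-1600/ 27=-59.26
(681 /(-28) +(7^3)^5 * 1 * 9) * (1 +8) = 384552482305164.11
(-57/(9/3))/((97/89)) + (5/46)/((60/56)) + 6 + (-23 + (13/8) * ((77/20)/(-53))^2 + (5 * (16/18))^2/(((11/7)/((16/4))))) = 285132719237617/17868125404800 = 15.96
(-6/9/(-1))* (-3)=-2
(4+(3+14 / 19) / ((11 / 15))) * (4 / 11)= 7604 / 2299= 3.31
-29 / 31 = -0.94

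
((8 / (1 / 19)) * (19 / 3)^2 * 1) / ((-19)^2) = 152 / 9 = 16.89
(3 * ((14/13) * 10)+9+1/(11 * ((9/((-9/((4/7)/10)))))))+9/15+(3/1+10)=76243/1430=53.32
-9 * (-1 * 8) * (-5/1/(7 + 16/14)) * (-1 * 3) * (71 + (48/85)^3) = 22031587368/2333675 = 9440.73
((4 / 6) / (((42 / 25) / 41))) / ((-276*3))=-1025 / 52164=-0.02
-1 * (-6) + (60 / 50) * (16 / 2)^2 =414 / 5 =82.80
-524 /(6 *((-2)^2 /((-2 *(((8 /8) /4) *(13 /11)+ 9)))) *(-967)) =-53579 /127644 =-0.42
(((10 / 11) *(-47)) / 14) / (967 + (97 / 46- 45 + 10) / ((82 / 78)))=-88642 / 27177227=-0.00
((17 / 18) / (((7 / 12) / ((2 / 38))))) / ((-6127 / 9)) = -102 / 814891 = -0.00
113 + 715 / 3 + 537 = 2665 / 3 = 888.33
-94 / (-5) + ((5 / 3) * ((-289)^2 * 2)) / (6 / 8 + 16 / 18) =50118146 / 295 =169892.02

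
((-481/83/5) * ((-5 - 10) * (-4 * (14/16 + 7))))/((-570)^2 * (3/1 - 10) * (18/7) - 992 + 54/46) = 2090907/22332210574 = 0.00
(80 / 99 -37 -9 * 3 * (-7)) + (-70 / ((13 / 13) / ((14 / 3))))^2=10579528 / 99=106863.92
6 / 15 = 2 / 5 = 0.40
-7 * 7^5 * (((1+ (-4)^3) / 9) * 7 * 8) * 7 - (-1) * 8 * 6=322828904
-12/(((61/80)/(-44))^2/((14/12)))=-173465600/3721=-46618.01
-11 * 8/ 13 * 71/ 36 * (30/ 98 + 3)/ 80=-7029/ 12740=-0.55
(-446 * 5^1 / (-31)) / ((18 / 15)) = 5575 / 93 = 59.95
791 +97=888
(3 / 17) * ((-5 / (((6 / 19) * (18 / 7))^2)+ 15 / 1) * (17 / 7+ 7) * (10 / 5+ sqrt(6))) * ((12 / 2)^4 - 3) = 410167615 / 12852+ 410167615 * sqrt(6) / 25704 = 71002.05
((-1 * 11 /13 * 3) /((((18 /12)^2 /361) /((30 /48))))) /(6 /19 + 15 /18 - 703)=377245 /1040143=0.36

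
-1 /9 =-0.11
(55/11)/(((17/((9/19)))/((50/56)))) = 1125/9044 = 0.12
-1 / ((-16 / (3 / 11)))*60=45 / 44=1.02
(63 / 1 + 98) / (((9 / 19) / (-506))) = -171983.78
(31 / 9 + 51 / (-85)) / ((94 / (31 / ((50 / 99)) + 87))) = 79136 / 17625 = 4.49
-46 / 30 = -23 / 15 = -1.53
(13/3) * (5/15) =13/9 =1.44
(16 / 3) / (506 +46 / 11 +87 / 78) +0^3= 4576 / 438693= 0.01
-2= -2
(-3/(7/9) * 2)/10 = -27/35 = -0.77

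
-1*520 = -520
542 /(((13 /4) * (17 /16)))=34688 /221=156.96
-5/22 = -0.23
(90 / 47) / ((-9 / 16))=-160 / 47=-3.40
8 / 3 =2.67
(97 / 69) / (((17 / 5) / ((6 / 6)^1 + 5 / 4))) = 1455 / 1564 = 0.93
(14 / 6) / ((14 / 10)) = 5 / 3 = 1.67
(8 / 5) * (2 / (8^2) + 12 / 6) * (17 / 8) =221 / 32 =6.91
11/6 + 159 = 965/6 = 160.83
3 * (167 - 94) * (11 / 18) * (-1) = -803 / 6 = -133.83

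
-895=-895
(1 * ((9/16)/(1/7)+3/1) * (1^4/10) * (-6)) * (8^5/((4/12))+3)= -32736231/80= -409202.89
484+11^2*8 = 1452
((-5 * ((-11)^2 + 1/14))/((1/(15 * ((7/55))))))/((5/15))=-76275/22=-3467.05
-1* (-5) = 5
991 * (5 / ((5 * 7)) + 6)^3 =229712.64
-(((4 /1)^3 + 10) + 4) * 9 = -702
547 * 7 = 3829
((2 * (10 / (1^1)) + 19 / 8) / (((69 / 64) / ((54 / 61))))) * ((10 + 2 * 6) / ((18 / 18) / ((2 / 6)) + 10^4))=567072 / 14034209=0.04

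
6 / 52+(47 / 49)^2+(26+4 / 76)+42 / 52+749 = 460735689 / 593047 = 776.90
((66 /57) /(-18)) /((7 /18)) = -22 /133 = -0.17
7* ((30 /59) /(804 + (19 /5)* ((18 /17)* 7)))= 2975 /695551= 0.00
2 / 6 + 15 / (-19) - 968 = -55202 / 57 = -968.46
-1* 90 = -90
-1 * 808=-808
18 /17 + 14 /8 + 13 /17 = 243 /68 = 3.57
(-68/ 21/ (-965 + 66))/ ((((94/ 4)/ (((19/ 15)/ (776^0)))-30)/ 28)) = -10336/ 1173195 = -0.01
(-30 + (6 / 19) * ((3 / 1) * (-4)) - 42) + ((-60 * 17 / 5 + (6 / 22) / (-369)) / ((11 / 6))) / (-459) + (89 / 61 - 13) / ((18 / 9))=-214609816138 / 2639157741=-81.32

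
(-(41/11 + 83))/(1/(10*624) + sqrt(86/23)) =136918080/36834969347-37146470400*sqrt(1978)/36834969347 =-44.85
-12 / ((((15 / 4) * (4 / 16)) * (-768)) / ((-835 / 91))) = -167 / 1092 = -0.15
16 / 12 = 4 / 3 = 1.33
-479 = -479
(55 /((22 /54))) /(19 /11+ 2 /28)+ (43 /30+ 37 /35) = 4510771 /58170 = 77.54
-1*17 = -17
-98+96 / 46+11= -1953 / 23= -84.91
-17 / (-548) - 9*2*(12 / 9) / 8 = -1627 / 548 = -2.97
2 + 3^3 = 29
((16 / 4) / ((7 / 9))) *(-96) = -3456 / 7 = -493.71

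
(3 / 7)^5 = 243 / 16807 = 0.01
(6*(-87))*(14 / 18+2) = -1450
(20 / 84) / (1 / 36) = 60 / 7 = 8.57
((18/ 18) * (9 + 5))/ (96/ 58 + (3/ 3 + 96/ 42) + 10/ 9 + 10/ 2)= 12789/ 10096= 1.27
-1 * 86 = -86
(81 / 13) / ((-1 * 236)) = -81 / 3068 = -0.03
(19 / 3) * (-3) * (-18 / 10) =171 / 5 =34.20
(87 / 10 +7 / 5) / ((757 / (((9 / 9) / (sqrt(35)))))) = 101 * sqrt(35) / 264950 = 0.00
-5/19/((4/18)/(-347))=15615/38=410.92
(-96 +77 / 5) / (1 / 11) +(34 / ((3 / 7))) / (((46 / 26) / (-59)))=-1218607 / 345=-3532.19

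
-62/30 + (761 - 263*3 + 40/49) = -21499/735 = -29.25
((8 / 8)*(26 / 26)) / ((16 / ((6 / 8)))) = 3 / 64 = 0.05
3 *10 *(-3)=-90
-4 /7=-0.57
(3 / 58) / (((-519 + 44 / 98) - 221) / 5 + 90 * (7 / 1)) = 735 / 6850496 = 0.00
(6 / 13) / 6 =1 / 13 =0.08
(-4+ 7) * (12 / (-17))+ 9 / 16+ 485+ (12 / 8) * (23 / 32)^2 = 16858595 / 34816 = 484.22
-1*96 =-96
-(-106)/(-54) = -53/27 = -1.96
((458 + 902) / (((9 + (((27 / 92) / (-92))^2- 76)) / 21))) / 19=-2046018293760 / 91196809957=-22.44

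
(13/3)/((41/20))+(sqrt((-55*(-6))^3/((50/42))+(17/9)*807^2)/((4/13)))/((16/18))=260/123+117*sqrt(31417217)/32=20495.78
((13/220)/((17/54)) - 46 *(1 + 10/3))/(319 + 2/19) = -21226933/34013430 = -0.62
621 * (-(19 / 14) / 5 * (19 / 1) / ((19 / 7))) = -11799 / 10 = -1179.90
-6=-6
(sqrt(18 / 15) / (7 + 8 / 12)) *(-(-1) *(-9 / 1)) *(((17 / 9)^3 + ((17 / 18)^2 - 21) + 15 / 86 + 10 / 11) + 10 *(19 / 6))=-26732311 *sqrt(30) / 5874660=-24.92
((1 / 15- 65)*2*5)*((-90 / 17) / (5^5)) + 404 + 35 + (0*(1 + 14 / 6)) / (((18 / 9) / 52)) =4676063 / 10625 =440.10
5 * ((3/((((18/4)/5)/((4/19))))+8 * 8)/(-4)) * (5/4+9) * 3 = -94505/38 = -2486.97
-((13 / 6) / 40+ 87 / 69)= -1.32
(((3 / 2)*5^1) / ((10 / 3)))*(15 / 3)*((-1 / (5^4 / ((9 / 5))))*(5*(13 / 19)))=-1053 / 9500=-0.11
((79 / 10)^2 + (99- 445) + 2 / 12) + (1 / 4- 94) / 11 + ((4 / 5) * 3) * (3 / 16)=-961937 / 3300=-291.50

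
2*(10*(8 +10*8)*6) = 10560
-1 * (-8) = 8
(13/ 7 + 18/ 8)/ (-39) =-115/ 1092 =-0.11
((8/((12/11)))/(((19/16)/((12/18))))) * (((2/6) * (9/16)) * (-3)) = -44/19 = -2.32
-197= -197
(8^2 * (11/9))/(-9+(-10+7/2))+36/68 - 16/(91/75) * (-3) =15125125/431613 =35.04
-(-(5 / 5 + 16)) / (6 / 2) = 17 / 3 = 5.67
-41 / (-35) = 41 / 35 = 1.17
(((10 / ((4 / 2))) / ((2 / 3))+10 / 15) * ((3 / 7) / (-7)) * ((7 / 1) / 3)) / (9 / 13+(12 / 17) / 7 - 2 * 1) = 10829 / 11202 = 0.97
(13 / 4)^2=169 / 16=10.56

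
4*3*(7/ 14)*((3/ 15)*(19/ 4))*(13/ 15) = 247/ 50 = 4.94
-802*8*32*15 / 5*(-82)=50506752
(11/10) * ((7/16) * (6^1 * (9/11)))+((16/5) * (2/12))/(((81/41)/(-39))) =-10583/1296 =-8.17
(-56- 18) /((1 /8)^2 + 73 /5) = -23680 /4677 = -5.06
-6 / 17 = -0.35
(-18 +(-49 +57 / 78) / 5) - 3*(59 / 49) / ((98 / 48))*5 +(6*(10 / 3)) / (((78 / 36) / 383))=218421361 / 62426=3498.88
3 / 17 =0.18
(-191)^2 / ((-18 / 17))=-620177 / 18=-34454.28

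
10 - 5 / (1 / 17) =-75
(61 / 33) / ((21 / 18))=122 / 77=1.58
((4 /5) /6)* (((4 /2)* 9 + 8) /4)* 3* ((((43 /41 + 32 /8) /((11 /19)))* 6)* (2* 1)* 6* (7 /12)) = 2147418 /2255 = 952.29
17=17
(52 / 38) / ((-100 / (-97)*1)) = 1261 / 950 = 1.33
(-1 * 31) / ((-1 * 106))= 31 / 106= 0.29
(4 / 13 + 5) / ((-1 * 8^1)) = -69 / 104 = -0.66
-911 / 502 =-1.81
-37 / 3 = -12.33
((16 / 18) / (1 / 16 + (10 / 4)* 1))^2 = 16384 / 136161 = 0.12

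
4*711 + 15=2859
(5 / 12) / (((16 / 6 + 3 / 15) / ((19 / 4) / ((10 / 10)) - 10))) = -525 / 688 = -0.76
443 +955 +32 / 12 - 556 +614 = 4376 / 3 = 1458.67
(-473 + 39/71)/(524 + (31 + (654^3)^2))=-33544/5555521576769275821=-0.00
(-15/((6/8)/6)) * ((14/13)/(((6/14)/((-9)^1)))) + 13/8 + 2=282617/104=2717.47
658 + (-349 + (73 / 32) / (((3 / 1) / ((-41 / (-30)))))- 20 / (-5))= 904433 / 2880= 314.04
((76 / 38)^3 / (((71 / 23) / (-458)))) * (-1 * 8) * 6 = 4045056 / 71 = 56972.62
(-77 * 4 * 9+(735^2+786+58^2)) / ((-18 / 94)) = -25455341 / 9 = -2828371.22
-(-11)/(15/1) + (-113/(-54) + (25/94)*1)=19618/6345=3.09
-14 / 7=-2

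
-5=-5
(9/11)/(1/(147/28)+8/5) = 945/2068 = 0.46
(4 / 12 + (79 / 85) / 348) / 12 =3313 / 118320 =0.03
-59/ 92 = -0.64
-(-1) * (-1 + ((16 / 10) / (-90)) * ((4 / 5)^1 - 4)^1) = -1061 / 1125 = -0.94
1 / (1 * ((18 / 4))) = 2 / 9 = 0.22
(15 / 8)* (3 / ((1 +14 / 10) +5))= 225 / 296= 0.76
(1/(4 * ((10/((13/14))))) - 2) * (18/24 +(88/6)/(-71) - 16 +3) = 3916197/159040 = 24.62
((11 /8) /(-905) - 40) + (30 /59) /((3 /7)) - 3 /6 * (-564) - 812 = -242975049 /427160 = -568.82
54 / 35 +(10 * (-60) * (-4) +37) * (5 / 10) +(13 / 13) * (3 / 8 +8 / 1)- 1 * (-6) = 345637 / 280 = 1234.42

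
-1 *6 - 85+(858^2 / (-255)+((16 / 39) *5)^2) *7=-2620602971 / 129285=-20269.97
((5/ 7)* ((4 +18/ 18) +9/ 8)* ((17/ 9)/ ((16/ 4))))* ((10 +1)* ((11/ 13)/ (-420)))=-2057/ 44928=-0.05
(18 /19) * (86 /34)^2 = 33282 /5491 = 6.06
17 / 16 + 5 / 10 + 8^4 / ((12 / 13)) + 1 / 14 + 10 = 1494853 / 336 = 4448.97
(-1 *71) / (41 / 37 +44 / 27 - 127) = 70929 / 124138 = 0.57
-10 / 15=-2 / 3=-0.67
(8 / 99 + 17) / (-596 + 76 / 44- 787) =-1691 / 136746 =-0.01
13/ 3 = 4.33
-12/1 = -12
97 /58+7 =503 /58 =8.67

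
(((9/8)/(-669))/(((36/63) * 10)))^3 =-9261/363382931456000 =-0.00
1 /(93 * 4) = 1 /372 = 0.00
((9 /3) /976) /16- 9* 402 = -56498685 /15616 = -3618.00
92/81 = 1.14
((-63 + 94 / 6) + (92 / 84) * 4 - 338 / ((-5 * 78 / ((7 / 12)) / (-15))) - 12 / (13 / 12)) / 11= -22427 / 4004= -5.60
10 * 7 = 70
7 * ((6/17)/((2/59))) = 1239/17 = 72.88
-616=-616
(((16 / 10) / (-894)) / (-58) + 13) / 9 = 842597 / 583335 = 1.44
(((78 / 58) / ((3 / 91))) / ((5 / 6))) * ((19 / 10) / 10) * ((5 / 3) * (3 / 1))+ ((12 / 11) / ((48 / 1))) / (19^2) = 535537727 / 11515900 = 46.50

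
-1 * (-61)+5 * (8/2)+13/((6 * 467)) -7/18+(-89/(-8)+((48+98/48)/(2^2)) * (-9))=-2804645/134496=-20.85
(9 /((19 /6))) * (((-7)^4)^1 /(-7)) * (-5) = 4874.21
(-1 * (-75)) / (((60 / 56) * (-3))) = -70 / 3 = -23.33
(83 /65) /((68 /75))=1245 /884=1.41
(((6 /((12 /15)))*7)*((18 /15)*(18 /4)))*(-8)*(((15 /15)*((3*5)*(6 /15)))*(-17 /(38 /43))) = 4973724 /19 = 261774.95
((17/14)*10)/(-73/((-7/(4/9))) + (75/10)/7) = 1530/719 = 2.13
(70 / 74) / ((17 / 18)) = 630 / 629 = 1.00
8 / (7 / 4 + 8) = 32 / 39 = 0.82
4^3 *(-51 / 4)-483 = -1299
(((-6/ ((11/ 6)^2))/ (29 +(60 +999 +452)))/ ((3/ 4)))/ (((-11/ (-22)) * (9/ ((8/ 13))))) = -0.00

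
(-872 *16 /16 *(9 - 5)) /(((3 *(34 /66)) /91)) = -3491488 /17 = -205381.65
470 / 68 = 235 / 34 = 6.91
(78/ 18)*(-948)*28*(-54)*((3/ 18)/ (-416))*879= -4374783/ 2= -2187391.50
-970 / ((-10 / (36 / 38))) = 1746 / 19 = 91.89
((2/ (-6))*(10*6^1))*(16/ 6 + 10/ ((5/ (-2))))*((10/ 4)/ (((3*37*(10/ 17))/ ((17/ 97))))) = 5780/ 32301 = 0.18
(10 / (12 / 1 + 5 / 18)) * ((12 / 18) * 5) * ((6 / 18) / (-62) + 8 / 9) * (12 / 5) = 2320 / 403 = 5.76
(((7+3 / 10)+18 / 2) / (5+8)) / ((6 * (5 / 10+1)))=163 / 1170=0.14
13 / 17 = 0.76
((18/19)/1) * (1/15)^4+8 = 855002/106875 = 8.00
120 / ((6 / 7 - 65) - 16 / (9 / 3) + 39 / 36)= -672 / 383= -1.75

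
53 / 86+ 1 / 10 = 154 / 215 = 0.72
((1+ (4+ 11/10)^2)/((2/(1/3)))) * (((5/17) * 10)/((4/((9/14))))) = 8103/3808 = 2.13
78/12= 13/2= 6.50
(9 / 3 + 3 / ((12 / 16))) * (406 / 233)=2842 / 233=12.20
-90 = -90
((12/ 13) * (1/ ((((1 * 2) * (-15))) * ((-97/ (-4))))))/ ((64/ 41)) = -41/ 50440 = -0.00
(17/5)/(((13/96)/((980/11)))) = 319872/143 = 2236.87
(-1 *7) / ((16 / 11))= -77 / 16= -4.81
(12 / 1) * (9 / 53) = 2.04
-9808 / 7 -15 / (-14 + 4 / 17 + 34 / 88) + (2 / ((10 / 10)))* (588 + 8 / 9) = -222.24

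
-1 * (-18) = 18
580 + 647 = 1227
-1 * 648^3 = -272097792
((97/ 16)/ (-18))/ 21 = -97/ 6048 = -0.02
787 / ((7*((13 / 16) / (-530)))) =-6673760 / 91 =-73338.02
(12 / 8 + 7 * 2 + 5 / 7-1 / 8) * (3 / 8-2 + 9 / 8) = -901 / 112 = -8.04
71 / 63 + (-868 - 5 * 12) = -58393 / 63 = -926.87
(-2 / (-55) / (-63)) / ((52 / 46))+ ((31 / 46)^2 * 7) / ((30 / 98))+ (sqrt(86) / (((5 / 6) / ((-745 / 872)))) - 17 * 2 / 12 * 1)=719749411 / 95315220 - 447 * sqrt(86) / 436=-1.96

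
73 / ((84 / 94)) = 3431 / 42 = 81.69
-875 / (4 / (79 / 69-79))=1175125 / 69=17030.80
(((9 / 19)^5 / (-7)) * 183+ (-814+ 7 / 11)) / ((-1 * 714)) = 77597234954 / 68065485411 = 1.14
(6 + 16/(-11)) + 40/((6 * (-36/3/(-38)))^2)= 27955/1782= 15.69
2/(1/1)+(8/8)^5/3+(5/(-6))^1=1.50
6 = 6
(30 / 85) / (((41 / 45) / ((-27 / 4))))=-2.61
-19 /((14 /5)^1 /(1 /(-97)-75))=345610 /679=509.00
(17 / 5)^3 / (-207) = -0.19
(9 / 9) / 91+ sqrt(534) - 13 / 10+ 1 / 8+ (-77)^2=sqrt(534)+ 21577323 / 3640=5950.94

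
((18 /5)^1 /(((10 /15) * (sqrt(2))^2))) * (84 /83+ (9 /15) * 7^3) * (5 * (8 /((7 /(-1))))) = -1324188 /415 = -3190.81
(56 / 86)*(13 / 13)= 28 / 43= 0.65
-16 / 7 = -2.29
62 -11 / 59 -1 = 3588 / 59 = 60.81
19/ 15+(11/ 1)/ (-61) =994/ 915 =1.09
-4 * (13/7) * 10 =-520/7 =-74.29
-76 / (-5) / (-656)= -19 / 820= -0.02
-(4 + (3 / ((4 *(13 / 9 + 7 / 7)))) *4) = -115 / 22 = -5.23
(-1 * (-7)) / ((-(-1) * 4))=7 / 4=1.75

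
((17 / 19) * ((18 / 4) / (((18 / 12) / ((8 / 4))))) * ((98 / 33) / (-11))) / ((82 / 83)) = -138278 / 94259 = -1.47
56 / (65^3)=56 / 274625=0.00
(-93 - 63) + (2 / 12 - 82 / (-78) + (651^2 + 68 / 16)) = 66089473 / 156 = 423650.47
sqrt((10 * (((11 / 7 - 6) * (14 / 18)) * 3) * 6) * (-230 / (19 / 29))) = 10 * sqrt(785726) / 19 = 466.53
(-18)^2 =324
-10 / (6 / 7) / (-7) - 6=-13 / 3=-4.33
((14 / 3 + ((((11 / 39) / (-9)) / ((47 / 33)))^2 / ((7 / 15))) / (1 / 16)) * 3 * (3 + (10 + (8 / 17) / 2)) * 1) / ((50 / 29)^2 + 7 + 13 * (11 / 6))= 8337011342460 / 1515654514283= 5.50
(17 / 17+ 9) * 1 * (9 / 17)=90 / 17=5.29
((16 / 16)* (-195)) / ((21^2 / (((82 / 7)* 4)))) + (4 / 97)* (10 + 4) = -2010416 / 99813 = -20.14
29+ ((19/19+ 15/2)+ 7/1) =89/2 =44.50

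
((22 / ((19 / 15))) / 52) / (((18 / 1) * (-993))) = -55 / 2943252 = -0.00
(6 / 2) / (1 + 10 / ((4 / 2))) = 1 / 2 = 0.50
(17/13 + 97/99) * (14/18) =20608/11583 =1.78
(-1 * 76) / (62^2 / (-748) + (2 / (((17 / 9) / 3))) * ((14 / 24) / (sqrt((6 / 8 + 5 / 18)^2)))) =525844 / 23083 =22.78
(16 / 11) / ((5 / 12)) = 192 / 55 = 3.49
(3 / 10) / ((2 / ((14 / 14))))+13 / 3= 269 / 60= 4.48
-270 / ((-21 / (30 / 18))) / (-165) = -10 / 77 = -0.13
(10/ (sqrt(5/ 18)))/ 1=6*sqrt(10)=18.97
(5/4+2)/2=13/8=1.62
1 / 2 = 0.50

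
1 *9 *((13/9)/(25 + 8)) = 13/33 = 0.39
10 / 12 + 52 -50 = 17 / 6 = 2.83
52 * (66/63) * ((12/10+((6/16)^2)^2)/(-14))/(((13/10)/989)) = -90589433/25088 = -3610.87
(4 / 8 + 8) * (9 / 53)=153 / 106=1.44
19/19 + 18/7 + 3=46/7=6.57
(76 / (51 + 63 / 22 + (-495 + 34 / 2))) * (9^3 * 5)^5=-1075781165194541025000 / 9331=-115291090472033118.10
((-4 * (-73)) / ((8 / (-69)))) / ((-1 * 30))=1679 / 20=83.95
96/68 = 24/17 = 1.41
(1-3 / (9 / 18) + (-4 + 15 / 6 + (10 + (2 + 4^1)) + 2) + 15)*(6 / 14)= 159 / 14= 11.36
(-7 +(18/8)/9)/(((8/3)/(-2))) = 81/16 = 5.06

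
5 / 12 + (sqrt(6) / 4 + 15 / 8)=sqrt(6) / 4 + 55 / 24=2.90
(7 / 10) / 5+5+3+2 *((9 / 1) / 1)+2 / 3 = 4021 / 150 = 26.81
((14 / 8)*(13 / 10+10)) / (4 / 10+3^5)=791 / 9736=0.08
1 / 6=0.17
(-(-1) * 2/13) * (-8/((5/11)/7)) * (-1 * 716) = 882112/65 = 13570.95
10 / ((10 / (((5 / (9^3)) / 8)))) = 5 / 5832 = 0.00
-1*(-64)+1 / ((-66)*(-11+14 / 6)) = 64.00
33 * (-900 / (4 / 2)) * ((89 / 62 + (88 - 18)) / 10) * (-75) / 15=32885325 / 62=530408.47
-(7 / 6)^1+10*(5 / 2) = 143 / 6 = 23.83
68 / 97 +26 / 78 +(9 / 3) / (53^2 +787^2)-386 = -69699489577 / 181053798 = -384.97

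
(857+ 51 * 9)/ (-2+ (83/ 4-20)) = -5264/ 5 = -1052.80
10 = 10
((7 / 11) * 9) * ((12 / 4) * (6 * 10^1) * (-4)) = -45360 / 11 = -4123.64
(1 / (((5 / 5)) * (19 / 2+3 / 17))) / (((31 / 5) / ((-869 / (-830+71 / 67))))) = 52930 / 3029103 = 0.02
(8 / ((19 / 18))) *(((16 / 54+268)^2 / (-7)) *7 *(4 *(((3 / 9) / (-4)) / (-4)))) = -209902144 / 4617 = -45462.89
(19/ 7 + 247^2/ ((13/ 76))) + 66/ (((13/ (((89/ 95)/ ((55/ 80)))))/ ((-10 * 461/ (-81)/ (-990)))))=356670.32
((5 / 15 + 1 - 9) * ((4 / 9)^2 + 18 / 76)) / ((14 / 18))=-4393 / 1026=-4.28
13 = 13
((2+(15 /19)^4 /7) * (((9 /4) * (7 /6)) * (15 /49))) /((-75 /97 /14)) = -545659629 /18244940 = -29.91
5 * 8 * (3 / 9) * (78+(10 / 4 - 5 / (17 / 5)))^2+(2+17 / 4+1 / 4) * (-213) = 141998657 / 1734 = 81890.81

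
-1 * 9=-9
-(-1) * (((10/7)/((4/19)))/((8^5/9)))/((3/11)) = 3135/458752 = 0.01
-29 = -29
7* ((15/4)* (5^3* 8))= 26250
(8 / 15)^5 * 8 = 262144 / 759375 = 0.35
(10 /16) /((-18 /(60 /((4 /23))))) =-575 /48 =-11.98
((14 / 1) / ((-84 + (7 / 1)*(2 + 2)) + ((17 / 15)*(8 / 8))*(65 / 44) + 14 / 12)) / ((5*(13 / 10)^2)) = -12320 / 395291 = -0.03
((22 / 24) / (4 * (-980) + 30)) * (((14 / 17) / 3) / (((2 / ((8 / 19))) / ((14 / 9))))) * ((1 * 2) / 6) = -0.00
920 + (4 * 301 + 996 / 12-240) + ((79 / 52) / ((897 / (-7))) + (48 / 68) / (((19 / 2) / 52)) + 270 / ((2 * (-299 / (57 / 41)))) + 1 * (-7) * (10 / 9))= 3636647721271 / 1853119476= 1962.45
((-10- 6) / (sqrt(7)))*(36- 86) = 800*sqrt(7) / 7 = 302.37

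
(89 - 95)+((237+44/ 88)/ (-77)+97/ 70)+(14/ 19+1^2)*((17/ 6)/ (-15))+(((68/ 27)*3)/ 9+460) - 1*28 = 100683167/ 237006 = 424.81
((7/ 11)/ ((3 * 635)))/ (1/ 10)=14/ 4191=0.00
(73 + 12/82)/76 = 0.96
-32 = -32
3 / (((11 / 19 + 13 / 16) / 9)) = 912 / 47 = 19.40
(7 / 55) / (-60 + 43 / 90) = -126 / 58927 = -0.00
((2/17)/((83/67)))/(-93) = -134/131223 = -0.00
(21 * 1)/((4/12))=63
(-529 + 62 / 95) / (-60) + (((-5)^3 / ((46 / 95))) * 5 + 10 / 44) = -616126557 / 480700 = -1281.73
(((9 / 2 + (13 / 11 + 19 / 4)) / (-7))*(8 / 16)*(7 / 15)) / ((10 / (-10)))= 153 / 440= 0.35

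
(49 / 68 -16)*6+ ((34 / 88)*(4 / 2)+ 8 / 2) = -16251 / 187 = -86.90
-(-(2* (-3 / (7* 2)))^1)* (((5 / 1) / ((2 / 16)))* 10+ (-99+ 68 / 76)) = -17208 / 133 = -129.38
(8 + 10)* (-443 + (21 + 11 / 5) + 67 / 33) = -413592 / 55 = -7519.85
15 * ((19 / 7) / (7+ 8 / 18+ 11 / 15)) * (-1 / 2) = -12825 / 5152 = -2.49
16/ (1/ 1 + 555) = 4/ 139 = 0.03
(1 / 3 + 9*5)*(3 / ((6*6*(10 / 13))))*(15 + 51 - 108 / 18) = 884 / 3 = 294.67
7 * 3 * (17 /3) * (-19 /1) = -2261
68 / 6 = 34 / 3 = 11.33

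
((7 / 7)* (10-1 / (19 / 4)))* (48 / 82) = 4464 / 779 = 5.73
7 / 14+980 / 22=991 / 22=45.05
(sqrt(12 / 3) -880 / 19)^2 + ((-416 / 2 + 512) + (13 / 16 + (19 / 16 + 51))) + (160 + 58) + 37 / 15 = 13761442 / 5415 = 2541.36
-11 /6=-1.83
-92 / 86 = -46 / 43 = -1.07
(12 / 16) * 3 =9 / 4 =2.25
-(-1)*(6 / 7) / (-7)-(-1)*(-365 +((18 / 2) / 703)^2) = -365.12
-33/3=-11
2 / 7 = 0.29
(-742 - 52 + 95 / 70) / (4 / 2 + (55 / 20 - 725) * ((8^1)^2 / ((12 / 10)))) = 11097 / 539252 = 0.02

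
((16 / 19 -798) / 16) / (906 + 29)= -7573 / 142120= -0.05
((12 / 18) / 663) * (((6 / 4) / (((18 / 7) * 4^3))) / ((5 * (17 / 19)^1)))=133 / 64920960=0.00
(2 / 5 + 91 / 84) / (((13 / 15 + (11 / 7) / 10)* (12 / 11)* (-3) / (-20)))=6853 / 774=8.85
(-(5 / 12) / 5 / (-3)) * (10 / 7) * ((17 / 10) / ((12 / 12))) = 17 / 252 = 0.07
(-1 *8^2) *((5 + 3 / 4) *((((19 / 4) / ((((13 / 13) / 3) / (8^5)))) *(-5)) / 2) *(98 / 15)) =2806644736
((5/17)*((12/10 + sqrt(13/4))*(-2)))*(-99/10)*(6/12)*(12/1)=3564/85 + 297*sqrt(13)/17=104.92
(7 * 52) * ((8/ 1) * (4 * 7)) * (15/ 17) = 1223040/ 17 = 71943.53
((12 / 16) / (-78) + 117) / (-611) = -12167 / 63544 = -0.19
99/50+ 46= 2399/50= 47.98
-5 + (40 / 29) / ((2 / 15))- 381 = -10894 / 29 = -375.66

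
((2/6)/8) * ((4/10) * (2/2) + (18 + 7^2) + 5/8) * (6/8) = 2721/1280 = 2.13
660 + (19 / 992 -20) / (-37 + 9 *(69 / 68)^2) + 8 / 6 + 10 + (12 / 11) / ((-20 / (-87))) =887882764739 / 1311884970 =676.80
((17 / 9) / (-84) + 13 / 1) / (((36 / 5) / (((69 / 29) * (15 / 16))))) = 5641325 / 1403136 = 4.02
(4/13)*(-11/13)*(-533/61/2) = 902/793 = 1.14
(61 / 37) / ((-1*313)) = -0.01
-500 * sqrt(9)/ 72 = -125/ 6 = -20.83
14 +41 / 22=349 / 22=15.86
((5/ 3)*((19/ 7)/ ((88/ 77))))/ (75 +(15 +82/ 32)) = 190/ 4443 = 0.04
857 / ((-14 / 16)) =-6856 / 7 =-979.43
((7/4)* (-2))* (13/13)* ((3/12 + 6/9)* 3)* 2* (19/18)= -1463/72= -20.32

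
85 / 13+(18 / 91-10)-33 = -36.26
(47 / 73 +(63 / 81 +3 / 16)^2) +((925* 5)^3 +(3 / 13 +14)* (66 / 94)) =91500668250198559715 / 924887808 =98931640636.57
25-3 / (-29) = 728 / 29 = 25.10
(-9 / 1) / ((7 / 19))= -171 / 7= -24.43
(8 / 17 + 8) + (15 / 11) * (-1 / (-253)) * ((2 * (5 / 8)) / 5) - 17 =-1613885 / 189244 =-8.53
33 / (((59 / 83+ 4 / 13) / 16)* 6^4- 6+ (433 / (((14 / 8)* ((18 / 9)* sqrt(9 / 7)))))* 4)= -185168328345 / 13540810721761+ 399260151576* sqrt(7) / 13540810721761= 0.06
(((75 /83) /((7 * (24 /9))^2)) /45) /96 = 5 /8329216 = 0.00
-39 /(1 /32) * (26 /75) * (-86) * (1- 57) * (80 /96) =-26044928 /15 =-1736328.53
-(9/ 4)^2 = -81/ 16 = -5.06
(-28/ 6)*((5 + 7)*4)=-224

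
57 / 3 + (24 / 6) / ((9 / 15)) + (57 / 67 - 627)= -600.48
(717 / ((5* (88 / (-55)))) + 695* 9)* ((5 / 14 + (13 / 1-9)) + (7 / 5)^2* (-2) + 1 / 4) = 23724363 / 5600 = 4236.49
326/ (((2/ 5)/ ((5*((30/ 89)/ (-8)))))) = -61125/ 356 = -171.70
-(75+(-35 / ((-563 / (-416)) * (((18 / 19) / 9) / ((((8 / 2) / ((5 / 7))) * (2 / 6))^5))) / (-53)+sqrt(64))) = -852246864727 / 4531798125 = -188.06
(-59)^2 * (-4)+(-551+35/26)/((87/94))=-16419721/1131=-14517.88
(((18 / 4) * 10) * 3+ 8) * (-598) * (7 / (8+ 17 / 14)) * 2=-16760744 / 129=-129928.25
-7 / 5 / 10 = -7 / 50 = -0.14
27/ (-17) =-27/ 17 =-1.59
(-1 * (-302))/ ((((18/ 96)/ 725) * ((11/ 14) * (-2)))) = -24522400/ 33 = -743103.03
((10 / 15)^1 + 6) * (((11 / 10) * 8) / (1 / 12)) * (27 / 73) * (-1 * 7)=-133056 / 73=-1822.68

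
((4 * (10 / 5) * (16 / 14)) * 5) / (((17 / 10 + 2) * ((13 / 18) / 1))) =57600 / 3367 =17.11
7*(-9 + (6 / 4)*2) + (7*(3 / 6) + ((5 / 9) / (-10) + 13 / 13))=-338 / 9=-37.56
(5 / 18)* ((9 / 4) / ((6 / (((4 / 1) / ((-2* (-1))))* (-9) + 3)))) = -25 / 16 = -1.56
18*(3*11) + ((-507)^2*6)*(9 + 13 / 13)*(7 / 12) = 8997309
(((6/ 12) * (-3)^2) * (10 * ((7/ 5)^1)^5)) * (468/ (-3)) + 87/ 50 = -47191881/ 1250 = -37753.50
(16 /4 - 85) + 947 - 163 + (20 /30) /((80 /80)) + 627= 3992 /3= 1330.67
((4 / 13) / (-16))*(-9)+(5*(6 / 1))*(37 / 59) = 58251 / 3068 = 18.99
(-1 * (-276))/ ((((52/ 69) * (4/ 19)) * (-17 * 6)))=-30153/ 1768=-17.05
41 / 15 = 2.73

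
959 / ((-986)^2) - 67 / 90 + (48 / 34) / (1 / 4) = 214526749 / 43748820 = 4.90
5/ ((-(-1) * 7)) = 5/ 7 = 0.71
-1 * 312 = -312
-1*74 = -74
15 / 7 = 2.14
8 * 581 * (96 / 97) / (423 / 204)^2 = 687755264 / 642819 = 1069.91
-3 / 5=-0.60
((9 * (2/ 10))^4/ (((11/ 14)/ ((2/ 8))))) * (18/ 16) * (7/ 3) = 964467/ 110000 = 8.77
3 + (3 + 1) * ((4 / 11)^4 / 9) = 396331 / 131769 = 3.01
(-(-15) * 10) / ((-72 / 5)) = -125 / 12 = -10.42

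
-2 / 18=-1 / 9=-0.11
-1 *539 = -539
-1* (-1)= 1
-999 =-999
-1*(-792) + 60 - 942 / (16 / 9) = 2577 / 8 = 322.12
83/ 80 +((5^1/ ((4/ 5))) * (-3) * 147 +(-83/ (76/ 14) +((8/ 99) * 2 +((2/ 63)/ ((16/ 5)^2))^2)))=-188256706211003/ 67954360320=-2770.34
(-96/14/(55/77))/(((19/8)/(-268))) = 102912/95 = 1083.28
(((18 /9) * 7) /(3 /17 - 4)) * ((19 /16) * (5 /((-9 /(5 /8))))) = 11305 /7488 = 1.51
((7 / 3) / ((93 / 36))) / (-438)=-14 / 6789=-0.00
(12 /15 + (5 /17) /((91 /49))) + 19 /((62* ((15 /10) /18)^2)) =1544469 /34255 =45.09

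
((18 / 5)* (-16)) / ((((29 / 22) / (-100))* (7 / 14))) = 253440 / 29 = 8739.31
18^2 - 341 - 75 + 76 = -16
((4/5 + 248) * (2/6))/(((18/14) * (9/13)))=113204/1215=93.17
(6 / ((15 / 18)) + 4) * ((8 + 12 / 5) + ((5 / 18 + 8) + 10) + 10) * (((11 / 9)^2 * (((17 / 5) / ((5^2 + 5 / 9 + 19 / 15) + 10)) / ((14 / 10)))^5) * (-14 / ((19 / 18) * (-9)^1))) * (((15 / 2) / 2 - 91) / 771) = -0.00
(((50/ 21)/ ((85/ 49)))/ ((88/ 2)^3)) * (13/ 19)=455/ 41271648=0.00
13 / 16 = 0.81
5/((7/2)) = 10/7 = 1.43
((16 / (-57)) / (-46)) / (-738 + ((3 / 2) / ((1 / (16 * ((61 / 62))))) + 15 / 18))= -496 / 57999077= -0.00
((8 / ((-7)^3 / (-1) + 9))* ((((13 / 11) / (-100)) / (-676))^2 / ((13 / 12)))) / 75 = 1 / 11696828000000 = 0.00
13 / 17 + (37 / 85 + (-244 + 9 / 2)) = -2383 / 10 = -238.30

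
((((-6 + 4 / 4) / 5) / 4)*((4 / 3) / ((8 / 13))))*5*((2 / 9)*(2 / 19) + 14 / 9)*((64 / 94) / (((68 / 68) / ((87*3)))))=-678600 / 893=-759.91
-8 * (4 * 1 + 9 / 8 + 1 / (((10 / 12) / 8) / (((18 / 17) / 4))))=-5213 / 85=-61.33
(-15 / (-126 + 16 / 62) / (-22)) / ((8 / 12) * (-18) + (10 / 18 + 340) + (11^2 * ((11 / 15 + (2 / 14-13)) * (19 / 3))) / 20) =732375 / 18367370153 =0.00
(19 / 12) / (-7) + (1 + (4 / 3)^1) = 59 / 28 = 2.11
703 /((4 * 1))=703 /4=175.75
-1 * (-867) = 867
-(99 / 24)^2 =-1089 / 64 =-17.02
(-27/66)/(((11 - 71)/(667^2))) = 1334667/440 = 3033.33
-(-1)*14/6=7/3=2.33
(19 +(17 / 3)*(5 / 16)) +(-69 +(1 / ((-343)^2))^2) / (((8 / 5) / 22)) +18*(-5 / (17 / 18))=-1023.27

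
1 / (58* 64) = 1 / 3712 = 0.00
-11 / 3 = -3.67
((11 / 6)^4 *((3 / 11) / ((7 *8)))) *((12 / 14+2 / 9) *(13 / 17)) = 17303 / 381024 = 0.05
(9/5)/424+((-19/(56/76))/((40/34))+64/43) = -6516877/319060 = -20.43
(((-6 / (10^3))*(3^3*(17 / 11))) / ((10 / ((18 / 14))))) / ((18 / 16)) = -1377 / 48125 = -0.03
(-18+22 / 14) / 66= -115 / 462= -0.25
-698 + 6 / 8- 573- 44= -5257 / 4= -1314.25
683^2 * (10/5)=932978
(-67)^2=4489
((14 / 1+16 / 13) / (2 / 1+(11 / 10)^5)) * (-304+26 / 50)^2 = 1823582185920 / 4693663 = 388520.05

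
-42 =-42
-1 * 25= -25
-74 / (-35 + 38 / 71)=5254 / 2447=2.15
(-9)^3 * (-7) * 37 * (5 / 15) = 62937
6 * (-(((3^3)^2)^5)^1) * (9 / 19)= -11118121133111046 / 19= -585164270163739.26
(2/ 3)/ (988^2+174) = 1/ 1464477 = 0.00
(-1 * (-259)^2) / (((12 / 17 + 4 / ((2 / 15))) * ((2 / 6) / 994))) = -566767369 / 87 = -6514567.46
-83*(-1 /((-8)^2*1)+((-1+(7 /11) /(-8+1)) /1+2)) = -52207 /704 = -74.16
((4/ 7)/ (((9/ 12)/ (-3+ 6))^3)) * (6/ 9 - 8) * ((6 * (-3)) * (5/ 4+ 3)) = 143616/ 7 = 20516.57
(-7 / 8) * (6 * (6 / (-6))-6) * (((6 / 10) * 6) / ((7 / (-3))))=-81 / 5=-16.20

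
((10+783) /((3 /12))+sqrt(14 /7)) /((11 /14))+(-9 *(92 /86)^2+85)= 14 *sqrt(2) /11+83629723 /20339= 4113.59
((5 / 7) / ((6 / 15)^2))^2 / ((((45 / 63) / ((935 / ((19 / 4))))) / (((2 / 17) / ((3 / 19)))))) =171875 / 42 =4092.26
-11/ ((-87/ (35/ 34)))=385/ 2958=0.13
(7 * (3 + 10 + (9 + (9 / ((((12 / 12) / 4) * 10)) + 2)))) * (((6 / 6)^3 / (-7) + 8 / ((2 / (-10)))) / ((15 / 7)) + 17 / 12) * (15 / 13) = -501837 / 130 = -3860.28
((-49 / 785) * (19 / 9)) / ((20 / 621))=-64239 / 15700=-4.09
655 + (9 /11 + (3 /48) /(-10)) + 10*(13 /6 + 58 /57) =22995151 /33440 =687.65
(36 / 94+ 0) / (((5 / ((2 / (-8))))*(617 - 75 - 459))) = -9 / 39010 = -0.00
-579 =-579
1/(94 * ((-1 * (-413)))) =1/38822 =0.00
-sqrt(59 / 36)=-1.28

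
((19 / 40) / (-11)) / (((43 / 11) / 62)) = -589 / 860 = -0.68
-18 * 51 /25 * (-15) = 2754 /5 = 550.80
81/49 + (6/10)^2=2466/1225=2.01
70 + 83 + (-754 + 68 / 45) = -26977 / 45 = -599.49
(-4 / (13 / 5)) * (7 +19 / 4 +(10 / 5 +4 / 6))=-22.18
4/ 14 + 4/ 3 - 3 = -29/ 21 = -1.38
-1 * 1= -1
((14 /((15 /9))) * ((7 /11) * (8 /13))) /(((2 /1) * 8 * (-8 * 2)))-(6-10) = 45613 /11440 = 3.99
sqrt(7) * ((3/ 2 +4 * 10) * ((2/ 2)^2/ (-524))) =-83 * sqrt(7)/ 1048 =-0.21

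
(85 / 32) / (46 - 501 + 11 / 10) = -25 / 4272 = -0.01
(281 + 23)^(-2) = 1 / 92416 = 0.00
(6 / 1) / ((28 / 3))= 9 / 14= 0.64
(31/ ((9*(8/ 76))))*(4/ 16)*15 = 2945/ 24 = 122.71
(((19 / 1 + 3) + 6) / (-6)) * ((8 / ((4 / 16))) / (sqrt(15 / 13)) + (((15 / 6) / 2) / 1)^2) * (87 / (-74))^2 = -94192 * sqrt(195) / 6845 - 441525 / 43808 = -202.24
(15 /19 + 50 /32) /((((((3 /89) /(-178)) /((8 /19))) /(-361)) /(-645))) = -1217655725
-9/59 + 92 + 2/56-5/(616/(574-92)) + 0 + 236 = 2943599/9086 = 323.97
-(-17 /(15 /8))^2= -18496 /225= -82.20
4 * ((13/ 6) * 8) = 208/ 3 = 69.33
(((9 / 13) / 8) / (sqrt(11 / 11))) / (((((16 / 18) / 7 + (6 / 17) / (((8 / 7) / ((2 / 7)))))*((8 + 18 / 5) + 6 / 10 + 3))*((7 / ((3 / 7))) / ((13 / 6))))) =6885 / 1962016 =0.00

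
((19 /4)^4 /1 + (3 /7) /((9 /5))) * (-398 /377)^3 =-1659788119583 /2769809952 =-599.24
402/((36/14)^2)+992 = 56851/54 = 1052.80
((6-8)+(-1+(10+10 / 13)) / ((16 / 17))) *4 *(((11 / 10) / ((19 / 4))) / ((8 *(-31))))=-19173 / 612560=-0.03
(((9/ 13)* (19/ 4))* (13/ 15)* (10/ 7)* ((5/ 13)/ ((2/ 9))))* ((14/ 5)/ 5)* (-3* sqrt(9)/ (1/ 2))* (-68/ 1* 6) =1883736/ 65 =28980.55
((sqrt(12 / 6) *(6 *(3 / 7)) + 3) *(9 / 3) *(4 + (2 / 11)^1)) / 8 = 10.41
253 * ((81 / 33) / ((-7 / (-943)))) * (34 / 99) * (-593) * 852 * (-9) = 130642888161.97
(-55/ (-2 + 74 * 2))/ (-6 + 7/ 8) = 220/ 2993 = 0.07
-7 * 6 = -42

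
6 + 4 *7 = 34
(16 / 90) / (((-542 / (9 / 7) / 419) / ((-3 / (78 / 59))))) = 49442 / 123305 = 0.40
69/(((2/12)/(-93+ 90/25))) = -185058/5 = -37011.60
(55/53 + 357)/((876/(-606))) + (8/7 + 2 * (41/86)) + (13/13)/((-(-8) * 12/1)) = -27455156935/111798624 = -245.58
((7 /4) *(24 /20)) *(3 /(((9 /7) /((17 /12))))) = 833 /120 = 6.94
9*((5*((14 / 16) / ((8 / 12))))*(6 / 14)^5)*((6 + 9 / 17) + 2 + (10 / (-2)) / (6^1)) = 8583975 / 1306144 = 6.57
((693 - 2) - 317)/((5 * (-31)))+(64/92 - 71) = -259237/3565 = -72.72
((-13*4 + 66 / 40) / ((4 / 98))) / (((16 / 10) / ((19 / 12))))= -937517 / 768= -1220.73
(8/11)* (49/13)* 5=1960/143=13.71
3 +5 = 8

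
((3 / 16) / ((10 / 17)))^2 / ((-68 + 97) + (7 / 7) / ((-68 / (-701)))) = 4913 / 1900800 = 0.00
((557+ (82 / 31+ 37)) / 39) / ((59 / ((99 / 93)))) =203456 / 737087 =0.28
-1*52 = -52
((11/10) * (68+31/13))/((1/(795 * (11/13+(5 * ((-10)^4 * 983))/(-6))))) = -170422323771315/338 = -504208058495.01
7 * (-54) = -378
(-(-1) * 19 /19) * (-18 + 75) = 57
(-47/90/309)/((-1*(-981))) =-47/27281610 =-0.00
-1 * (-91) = 91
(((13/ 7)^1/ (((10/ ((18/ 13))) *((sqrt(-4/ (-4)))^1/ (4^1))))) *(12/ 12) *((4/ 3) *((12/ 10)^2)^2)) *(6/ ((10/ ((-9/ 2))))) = -839808/ 109375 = -7.68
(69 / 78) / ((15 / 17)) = 391 / 390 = 1.00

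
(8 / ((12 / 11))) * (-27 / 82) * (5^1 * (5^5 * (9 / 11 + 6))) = -10546875 / 41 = -257240.85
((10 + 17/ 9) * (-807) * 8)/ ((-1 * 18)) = 4264.15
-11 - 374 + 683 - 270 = 28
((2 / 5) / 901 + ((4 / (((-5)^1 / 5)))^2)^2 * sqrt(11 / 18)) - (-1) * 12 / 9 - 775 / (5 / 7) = -14645749 / 13515 + 128 * sqrt(22) / 3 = -883.54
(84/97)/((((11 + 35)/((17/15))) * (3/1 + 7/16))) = 3808/613525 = 0.01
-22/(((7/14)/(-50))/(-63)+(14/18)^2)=-113400/3119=-36.36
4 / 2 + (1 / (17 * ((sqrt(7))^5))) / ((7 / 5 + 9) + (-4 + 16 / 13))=65 * sqrt(7) / 2892176 + 2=2.00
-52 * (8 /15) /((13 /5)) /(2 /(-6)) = 32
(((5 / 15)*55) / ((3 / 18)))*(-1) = -110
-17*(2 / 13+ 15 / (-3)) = 1071 / 13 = 82.38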